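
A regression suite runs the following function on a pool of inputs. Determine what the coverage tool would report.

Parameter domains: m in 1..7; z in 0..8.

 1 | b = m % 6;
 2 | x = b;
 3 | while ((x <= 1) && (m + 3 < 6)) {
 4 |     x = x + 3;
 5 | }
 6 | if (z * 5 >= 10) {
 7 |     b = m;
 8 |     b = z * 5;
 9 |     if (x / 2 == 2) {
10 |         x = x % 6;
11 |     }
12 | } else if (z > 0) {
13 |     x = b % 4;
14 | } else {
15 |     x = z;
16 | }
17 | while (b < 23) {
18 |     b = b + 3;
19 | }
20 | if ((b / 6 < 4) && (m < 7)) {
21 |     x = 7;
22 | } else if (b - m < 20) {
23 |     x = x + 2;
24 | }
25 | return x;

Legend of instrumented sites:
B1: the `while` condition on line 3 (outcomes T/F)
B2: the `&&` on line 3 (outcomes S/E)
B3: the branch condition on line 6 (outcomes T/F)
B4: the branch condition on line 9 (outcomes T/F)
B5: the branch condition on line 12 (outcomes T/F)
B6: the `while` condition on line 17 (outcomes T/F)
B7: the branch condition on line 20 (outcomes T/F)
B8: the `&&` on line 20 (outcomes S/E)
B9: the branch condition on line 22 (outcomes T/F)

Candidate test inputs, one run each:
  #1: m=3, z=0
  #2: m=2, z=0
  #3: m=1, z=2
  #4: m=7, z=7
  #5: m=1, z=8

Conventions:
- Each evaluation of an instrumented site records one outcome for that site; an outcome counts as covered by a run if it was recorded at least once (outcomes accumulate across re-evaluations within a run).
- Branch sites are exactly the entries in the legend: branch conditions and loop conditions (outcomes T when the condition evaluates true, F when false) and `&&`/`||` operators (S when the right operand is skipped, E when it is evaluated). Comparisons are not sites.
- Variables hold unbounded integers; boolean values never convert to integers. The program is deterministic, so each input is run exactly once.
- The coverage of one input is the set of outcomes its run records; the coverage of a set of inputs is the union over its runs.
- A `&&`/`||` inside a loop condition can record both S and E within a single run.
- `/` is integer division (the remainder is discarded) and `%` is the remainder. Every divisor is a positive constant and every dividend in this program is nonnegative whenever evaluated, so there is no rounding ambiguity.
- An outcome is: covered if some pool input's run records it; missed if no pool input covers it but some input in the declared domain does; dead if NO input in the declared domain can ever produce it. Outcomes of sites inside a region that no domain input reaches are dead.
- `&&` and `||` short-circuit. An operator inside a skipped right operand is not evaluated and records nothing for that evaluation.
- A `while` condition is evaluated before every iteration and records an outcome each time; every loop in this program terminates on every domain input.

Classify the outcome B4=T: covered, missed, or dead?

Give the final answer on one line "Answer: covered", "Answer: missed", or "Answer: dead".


B4=T is recorded by pool input(s) 3, 5 -> covered
Answer: covered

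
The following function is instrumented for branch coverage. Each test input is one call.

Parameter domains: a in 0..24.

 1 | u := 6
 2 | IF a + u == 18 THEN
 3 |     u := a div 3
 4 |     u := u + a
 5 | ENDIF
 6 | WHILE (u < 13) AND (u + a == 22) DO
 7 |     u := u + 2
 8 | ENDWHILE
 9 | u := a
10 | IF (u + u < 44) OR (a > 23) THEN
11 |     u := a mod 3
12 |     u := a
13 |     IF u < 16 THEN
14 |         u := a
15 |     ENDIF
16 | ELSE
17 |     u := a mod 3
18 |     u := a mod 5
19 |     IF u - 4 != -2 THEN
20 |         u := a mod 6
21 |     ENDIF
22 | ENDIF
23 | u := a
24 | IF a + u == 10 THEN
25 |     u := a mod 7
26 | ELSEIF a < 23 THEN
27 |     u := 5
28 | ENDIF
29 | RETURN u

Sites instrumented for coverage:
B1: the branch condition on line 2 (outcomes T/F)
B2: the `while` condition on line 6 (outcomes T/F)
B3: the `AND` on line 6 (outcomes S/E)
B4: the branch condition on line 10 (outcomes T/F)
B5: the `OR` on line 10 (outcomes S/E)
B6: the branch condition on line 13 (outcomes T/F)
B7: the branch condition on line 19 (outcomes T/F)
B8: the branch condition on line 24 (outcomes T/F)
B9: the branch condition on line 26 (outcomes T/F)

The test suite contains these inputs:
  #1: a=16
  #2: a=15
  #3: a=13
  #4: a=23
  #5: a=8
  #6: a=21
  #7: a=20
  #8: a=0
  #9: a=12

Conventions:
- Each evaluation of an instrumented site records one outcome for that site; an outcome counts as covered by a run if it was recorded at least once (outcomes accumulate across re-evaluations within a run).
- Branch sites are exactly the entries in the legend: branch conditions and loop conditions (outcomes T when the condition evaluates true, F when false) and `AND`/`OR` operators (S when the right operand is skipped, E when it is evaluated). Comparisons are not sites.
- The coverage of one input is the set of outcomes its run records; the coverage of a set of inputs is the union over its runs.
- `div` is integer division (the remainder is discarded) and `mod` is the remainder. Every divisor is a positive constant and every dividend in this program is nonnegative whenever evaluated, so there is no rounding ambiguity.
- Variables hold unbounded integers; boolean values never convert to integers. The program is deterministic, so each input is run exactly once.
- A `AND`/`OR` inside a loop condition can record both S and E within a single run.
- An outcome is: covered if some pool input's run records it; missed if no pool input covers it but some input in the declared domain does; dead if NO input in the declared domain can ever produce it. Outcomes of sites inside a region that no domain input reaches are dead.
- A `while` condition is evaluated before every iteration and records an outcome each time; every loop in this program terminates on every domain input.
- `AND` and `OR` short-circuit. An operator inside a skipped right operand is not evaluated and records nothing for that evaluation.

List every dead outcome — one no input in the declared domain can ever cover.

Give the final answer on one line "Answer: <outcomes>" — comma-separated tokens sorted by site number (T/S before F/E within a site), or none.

exhaustive pass over the 25-input domain:
  reachable outcomes have witnesses, e.g. B1=T (e.g. a=12), B1=F (e.g. a=0), B2=T (e.g. a=16), B2=F (e.g. a=0)

Answer: none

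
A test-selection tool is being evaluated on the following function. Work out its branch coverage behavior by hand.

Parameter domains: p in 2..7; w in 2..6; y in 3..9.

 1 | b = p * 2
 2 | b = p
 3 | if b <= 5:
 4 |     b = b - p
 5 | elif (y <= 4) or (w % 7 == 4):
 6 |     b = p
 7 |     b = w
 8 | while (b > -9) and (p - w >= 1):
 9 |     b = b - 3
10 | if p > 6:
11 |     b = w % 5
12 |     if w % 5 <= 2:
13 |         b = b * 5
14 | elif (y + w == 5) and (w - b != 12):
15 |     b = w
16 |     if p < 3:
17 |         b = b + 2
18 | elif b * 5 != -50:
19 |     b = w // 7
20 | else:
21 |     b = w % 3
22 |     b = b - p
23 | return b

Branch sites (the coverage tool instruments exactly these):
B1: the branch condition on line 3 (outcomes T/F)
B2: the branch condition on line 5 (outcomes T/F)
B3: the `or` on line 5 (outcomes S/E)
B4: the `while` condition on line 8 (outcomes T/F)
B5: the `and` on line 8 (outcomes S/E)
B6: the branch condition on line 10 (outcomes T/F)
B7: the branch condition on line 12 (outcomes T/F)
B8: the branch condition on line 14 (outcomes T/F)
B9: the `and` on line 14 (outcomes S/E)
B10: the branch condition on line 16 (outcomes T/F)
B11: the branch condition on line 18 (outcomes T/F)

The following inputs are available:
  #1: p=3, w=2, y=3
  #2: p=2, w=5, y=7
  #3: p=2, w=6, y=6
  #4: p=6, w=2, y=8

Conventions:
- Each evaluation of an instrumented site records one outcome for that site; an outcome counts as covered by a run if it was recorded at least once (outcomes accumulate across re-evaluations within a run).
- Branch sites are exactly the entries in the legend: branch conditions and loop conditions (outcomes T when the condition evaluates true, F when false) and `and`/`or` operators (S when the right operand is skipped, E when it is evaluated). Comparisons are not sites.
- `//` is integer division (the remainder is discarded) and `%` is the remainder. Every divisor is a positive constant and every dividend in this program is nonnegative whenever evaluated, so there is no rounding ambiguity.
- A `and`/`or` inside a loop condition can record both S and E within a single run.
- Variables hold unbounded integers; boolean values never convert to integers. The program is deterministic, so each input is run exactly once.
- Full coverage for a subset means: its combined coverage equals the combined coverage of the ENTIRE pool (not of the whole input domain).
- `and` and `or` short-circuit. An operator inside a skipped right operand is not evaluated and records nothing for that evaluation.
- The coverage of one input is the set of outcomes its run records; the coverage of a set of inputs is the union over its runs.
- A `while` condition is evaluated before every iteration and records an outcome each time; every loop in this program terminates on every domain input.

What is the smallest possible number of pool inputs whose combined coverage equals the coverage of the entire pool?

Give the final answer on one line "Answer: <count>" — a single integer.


test 1 (p=3, w=2, y=3) fires B1->T, B5->E, B4->T, B5->E, B4->T, B5->E, B4->T, B5->S, B4->F, B6->F, B9->E, B8->T, B10->F; hits B1=T, B4=T, B4=F, B5=S, B5=E, B6=F, B8=T, B9=E, B10=F
test 2 (p=2, w=5, y=7) fires B1->T, B5->E, B4->F, B6->F, B9->S, B8->F, B11->T; hits B1=T, B4=F, B5=E, B6=F, B8=F, B9=S, B11=T
test 3 (p=2, w=6, y=6) fires B1->T, B5->E, B4->F, B6->F, B9->S, B8->F, B11->T; hits B1=T, B4=F, B5=E, B6=F, B8=F, B9=S, B11=T
test 4 (p=6, w=2, y=8) fires B1->F, B3->E, B2->F, B5->E, B4->T, B5->E, B4->T, B5->E, B4->T, B5->E, B4->T, B5->E, B4->T, B5->S, ...; hits B1=F, B2=F, B3=E, B4=T, B4=F, B5=S, B5=E, B6=F, B8=F, B9=S, B11=T
pool-wide coverage (15 outcomes): B1=T, B1=F, B2=F, B3=E, B4=T, B4=F, B5=S, B5=E, B6=F, B8=T, B8=F, B9=S, B9=E, B10=F, B11=T
no size-1 subset reaches all 15 outcomes (best union: 11/15)
inputs {1, 4} (size 2) cover everything; no size-2 subset with a lexicographically smaller index list covers all 15
Answer: 2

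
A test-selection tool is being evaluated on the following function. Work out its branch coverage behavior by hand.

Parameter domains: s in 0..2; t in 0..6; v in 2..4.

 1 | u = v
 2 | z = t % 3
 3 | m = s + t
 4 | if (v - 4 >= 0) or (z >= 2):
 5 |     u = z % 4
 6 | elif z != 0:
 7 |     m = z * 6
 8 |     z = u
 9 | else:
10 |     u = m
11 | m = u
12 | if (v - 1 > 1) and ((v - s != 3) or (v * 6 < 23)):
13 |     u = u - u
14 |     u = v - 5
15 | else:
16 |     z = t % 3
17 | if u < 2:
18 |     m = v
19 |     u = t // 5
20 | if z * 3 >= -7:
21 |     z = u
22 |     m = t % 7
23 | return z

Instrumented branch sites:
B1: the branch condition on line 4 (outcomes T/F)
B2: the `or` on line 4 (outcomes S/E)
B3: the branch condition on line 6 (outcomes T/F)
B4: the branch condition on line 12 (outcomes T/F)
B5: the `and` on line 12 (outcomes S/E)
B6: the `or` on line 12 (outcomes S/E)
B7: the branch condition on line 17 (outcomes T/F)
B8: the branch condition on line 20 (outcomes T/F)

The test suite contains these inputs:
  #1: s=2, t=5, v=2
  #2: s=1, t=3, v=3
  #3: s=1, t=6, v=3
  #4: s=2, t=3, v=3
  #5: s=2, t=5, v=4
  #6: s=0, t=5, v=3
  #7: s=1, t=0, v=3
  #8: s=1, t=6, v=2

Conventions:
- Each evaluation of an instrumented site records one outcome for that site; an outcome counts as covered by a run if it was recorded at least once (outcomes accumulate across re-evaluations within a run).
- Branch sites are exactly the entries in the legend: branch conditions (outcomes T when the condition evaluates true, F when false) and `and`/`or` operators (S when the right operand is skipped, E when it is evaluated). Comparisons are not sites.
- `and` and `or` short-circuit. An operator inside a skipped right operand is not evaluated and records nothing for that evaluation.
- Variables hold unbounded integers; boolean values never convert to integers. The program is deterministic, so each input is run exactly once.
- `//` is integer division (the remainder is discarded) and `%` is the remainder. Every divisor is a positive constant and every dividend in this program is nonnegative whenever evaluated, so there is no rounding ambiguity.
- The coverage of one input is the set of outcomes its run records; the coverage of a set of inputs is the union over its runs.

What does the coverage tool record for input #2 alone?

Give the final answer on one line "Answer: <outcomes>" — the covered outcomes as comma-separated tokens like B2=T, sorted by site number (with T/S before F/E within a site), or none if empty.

Tracing the run of input #2 (s=1, t=3, v=3):
  B2->E, B1->F, B3->F, B5->E, B6->S, B4->T, B7->T, B8->T
distinct outcomes covered: B1=F, B2=E, B3=F, B4=T, B5=E, B6=S, B7=T, B8=T

Answer: B1=F, B2=E, B3=F, B4=T, B5=E, B6=S, B7=T, B8=T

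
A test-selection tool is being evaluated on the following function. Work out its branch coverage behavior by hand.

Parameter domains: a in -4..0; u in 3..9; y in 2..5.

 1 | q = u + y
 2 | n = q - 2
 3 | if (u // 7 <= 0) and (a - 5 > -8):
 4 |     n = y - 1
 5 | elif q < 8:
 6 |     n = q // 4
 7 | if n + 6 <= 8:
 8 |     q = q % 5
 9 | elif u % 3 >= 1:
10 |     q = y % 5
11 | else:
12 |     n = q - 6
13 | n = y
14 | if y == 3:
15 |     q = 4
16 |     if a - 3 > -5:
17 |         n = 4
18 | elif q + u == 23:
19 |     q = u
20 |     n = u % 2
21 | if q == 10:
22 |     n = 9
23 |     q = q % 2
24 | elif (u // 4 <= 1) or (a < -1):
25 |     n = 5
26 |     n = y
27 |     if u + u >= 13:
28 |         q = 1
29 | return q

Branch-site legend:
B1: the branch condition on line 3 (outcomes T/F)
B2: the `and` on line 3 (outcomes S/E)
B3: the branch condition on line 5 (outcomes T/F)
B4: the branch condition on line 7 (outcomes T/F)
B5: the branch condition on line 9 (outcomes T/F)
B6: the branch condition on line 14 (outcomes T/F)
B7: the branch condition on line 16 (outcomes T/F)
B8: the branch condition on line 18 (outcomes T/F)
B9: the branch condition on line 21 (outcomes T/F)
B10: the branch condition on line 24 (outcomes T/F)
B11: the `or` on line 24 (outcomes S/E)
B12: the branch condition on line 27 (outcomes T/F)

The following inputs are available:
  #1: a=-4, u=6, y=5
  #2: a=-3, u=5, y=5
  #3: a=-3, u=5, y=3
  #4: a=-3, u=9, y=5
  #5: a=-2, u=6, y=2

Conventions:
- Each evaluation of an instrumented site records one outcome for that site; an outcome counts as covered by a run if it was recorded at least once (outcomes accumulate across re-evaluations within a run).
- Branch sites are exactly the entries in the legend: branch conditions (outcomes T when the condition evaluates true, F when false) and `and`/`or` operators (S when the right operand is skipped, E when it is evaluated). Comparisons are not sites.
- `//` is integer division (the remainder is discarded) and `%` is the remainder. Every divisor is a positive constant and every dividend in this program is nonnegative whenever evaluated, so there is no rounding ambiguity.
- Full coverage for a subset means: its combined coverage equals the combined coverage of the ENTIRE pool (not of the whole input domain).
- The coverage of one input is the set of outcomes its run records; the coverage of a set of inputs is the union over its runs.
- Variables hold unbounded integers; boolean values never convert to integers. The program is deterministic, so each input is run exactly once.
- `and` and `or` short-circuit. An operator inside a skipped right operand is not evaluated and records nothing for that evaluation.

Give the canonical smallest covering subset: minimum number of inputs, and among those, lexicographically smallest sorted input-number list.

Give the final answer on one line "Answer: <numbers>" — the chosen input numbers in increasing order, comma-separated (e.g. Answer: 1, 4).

input #1 (a=-4, u=6, y=5): events B2->E, B1->F, B3->F, B4->F, B5->F, B6->F, B8->F, B9->F, B11->S, B10->T, B12->F; covers B1=F, B2=E, B3=F, B4=F, B5=F, B6=F, B8=F, B9=F, B10=T, B11=S, B12=F
input #2 (a=-3, u=5, y=5): events B2->E, B1->F, B3->F, B4->F, B5->T, B6->F, B8->F, B9->F, B11->S, B10->T, B12->F; covers B1=F, B2=E, B3=F, B4=F, B5=T, B6=F, B8=F, B9=F, B10=T, B11=S, B12=F
input #3 (a=-3, u=5, y=3): events B2->E, B1->F, B3->F, B4->F, B5->T, B6->T, B7->F, B9->F, B11->S, B10->T, B12->F; covers B1=F, B2=E, B3=F, B4=F, B5=T, B6=T, B7=F, B9=F, B10=T, B11=S, B12=F
input #4 (a=-3, u=9, y=5): events B2->S, B1->F, B3->F, B4->F, B5->F, B6->F, B8->T, B9->F, B11->E, B10->T, B12->T; covers B1=F, B2=S, B3=F, B4=F, B5=F, B6=F, B8=T, B9=F, B10=T, B11=E, B12=T
input #5 (a=-2, u=6, y=2): events B2->E, B1->T, B4->T, B6->F, B8->F, B9->F, B11->S, B10->T, B12->F; covers B1=T, B2=E, B4=T, B6=F, B8=F, B9=F, B10=T, B11=S, B12=F
together the pool reaches 20 outcomes: B1=T, B1=F, B2=S, B2=E, B3=F, B4=T, B4=F, B5=T, B5=F, B6=T, B6=F, B7=F, B8=T, B8=F, B9=F, B10=T, B11=S, B11=E, B12=T, B12=F
size 1 is not enough: best union over all size-1 subsets is 11/20
size 2 is not enough: best union over all size-2 subsets is 17/20
at size 3, {3, 4, 5} reaches all 20 outcomes; every lexicographically earlier size-3 subset fails

Answer: 3, 4, 5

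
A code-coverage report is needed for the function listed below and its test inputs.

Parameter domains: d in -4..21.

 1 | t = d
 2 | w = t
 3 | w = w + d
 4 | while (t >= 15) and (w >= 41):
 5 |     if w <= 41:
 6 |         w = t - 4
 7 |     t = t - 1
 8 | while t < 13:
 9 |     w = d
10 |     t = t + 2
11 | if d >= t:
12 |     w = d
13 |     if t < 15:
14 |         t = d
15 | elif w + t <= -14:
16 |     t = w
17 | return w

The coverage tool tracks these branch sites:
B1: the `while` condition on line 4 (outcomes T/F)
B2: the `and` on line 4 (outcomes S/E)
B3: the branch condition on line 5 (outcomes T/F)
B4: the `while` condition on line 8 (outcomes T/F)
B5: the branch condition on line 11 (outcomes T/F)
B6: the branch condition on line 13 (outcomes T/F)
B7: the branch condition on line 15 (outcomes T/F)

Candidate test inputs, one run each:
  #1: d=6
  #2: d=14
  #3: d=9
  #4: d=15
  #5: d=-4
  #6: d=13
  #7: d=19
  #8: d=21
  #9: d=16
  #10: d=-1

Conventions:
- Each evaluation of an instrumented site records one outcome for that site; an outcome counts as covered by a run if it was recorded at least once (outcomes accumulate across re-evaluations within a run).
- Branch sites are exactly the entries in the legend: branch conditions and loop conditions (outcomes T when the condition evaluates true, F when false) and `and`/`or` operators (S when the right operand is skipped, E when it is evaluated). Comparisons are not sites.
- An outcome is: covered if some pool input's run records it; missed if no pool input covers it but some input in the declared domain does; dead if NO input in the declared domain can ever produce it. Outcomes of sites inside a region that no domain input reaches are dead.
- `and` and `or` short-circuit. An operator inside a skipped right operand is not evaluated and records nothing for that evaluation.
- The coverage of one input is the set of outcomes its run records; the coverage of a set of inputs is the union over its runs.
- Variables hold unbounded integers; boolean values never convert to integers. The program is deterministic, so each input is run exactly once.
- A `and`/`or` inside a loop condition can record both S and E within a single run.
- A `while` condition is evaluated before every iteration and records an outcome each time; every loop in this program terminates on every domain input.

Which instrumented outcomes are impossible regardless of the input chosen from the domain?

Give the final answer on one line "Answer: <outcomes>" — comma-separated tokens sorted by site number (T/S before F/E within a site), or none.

running all 26 domain inputs and tallying outcomes:
  B3=T: zero occurrences over every domain input -> dead
  B7=T: zero occurrences over every domain input -> dead
  reachable outcomes have witnesses, e.g. B1=T (e.g. d=21), B1=F (e.g. d=-4), B2=S (e.g. d=-4), B2=E (e.g. d=15)

Answer: B3=T, B7=T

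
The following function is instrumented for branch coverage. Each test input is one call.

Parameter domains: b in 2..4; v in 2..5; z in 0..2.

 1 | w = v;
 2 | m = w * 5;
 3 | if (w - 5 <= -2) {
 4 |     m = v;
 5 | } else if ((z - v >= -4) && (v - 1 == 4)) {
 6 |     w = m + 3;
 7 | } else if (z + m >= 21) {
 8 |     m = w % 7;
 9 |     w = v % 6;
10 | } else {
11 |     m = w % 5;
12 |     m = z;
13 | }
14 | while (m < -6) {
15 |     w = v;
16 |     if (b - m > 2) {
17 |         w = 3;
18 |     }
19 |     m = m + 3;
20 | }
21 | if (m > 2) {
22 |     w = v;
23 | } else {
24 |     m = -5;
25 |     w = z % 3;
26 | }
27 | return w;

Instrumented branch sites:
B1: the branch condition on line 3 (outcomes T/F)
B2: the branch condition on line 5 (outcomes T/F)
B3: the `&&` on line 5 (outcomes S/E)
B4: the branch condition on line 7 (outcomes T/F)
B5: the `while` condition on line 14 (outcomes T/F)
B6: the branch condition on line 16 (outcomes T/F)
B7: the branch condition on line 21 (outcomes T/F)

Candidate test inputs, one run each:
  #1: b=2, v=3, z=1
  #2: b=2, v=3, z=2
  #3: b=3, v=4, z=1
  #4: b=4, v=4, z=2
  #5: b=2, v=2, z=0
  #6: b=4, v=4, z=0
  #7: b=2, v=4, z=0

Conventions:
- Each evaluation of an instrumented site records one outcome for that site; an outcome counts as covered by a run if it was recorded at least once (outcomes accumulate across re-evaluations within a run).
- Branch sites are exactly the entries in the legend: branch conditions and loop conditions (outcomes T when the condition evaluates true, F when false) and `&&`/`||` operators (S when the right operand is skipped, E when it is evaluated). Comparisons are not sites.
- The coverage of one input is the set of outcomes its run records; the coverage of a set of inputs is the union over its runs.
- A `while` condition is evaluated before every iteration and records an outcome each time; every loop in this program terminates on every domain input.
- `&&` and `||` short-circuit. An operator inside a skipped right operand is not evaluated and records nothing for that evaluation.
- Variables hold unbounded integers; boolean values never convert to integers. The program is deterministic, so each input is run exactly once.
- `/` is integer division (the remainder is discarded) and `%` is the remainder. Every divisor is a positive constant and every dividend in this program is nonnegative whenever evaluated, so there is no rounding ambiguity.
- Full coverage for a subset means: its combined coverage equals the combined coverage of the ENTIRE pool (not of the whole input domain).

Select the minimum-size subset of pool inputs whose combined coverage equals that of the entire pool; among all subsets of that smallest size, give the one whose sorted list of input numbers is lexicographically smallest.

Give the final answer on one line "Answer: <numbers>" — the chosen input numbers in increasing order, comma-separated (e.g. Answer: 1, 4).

input #1, b=2, v=3, z=1: outcomes B1=T, B5=F, B7=T
input #2, b=2, v=3, z=2: outcomes B1=T, B5=F, B7=T
input #3, b=3, v=4, z=1: outcomes B1=F, B2=F, B3=E, B4=T, B5=F, B7=T
input #4, b=4, v=4, z=2: outcomes B1=F, B2=F, B3=E, B4=T, B5=F, B7=T
input #5, b=2, v=2, z=0: outcomes B1=T, B5=F, B7=F
input #6, b=4, v=4, z=0: outcomes B1=F, B2=F, B3=E, B4=F, B5=F, B7=F
input #7, b=2, v=4, z=0: outcomes B1=F, B2=F, B3=E, B4=F, B5=F, B7=F
the full pool covers 9 outcomes: B1=T, B1=F, B2=F, B3=E, B4=T, B4=F, B5=F, B7=T, B7=F
no size-1 subset reaches all 9 outcomes (best union: 6/9)
no size-2 subset reaches all 9 outcomes (best union: 8/9)
size 3: inputs {1, 3, 6} cover all 9 outcomes, and no lexicographically smaller subset of this size does

Answer: 1, 3, 6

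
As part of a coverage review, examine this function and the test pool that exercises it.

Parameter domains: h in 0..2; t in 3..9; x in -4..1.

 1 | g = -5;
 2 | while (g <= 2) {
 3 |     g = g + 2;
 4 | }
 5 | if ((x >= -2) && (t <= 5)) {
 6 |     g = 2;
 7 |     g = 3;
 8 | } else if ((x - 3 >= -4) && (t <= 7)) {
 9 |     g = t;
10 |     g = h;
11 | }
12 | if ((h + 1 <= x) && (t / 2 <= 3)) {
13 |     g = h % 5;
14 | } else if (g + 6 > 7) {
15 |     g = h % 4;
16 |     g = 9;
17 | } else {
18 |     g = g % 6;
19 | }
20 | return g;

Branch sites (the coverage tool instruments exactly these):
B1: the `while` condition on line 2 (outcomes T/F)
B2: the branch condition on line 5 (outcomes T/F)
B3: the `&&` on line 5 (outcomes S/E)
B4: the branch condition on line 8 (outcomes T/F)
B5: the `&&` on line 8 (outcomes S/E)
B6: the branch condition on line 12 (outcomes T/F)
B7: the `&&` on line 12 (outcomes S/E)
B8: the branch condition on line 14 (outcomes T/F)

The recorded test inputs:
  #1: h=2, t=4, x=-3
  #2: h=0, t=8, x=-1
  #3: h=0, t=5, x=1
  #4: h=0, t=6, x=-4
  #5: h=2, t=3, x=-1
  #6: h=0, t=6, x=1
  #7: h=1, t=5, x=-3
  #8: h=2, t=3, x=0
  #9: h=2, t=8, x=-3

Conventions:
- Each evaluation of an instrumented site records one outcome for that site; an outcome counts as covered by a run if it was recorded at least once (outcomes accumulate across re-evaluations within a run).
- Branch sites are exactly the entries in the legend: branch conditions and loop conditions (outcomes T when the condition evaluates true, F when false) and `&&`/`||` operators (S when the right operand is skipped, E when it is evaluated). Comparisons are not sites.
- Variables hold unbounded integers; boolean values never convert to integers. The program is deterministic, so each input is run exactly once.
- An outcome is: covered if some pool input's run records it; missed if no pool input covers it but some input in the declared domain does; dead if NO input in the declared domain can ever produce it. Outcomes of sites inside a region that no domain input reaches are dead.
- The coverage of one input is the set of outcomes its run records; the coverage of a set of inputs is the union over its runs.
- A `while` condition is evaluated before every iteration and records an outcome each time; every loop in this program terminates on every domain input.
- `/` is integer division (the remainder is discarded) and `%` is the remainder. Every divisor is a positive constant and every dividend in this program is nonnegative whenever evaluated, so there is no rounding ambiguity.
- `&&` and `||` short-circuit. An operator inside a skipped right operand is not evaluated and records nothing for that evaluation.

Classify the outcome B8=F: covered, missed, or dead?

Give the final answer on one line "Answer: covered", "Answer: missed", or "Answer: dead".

no pool input records B8=F
but domain input (h=0, t=6, x=-1) does record it -> reachable, so missed

Answer: missed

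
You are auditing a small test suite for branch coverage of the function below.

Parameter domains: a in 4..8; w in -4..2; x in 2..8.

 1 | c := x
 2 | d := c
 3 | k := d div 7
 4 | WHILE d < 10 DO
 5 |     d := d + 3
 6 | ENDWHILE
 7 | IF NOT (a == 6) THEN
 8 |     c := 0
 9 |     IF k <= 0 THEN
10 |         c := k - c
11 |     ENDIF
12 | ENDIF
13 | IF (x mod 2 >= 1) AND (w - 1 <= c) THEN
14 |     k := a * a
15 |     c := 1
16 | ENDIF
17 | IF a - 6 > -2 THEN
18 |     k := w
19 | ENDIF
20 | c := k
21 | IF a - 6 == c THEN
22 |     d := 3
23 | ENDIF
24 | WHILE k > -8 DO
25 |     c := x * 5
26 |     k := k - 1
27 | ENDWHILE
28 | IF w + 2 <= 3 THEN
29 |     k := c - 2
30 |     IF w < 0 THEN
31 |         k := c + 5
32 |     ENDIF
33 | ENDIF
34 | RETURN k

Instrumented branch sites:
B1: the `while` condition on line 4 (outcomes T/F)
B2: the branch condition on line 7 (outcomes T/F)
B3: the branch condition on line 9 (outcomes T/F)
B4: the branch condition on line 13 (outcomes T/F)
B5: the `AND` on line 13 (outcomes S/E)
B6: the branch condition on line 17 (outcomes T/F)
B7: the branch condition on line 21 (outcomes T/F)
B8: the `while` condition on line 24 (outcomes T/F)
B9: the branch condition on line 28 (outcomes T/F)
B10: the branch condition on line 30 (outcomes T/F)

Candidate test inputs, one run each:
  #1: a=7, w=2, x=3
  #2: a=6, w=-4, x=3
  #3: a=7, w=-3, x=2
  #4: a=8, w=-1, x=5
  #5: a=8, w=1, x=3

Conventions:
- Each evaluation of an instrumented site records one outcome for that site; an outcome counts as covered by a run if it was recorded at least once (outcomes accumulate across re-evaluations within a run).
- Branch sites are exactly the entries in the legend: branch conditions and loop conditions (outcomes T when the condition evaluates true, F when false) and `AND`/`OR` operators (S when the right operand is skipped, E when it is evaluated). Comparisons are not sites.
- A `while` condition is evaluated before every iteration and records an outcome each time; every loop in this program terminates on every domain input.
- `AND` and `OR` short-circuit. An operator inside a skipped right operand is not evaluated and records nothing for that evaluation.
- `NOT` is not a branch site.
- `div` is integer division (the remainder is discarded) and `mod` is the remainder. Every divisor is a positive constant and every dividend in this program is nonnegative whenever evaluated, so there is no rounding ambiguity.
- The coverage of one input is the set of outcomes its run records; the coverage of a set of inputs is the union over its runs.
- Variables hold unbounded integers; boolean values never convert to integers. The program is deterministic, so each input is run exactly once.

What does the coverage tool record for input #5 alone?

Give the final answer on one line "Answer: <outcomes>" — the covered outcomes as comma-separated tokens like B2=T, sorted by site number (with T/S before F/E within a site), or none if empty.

Event log for input #5 (a=8, w=1, x=3):
  B1->T, B1->T, B1->T, B1->F, B2->T, B3->T, B5->E, B4->T, B6->T, B7->F
  B8->T, B8->T, B8->T, B8->T, B8->T, B8->T, B8->T, B8->T, B8->T, B8->F
  B9->T, B10->F
collecting distinct outcomes: B1=T, B1=F, B2=T, B3=T, B4=T, B5=E, B6=T, B7=F, B8=T, B8=F, B9=T, B10=F

Answer: B1=T, B1=F, B2=T, B3=T, B4=T, B5=E, B6=T, B7=F, B8=T, B8=F, B9=T, B10=F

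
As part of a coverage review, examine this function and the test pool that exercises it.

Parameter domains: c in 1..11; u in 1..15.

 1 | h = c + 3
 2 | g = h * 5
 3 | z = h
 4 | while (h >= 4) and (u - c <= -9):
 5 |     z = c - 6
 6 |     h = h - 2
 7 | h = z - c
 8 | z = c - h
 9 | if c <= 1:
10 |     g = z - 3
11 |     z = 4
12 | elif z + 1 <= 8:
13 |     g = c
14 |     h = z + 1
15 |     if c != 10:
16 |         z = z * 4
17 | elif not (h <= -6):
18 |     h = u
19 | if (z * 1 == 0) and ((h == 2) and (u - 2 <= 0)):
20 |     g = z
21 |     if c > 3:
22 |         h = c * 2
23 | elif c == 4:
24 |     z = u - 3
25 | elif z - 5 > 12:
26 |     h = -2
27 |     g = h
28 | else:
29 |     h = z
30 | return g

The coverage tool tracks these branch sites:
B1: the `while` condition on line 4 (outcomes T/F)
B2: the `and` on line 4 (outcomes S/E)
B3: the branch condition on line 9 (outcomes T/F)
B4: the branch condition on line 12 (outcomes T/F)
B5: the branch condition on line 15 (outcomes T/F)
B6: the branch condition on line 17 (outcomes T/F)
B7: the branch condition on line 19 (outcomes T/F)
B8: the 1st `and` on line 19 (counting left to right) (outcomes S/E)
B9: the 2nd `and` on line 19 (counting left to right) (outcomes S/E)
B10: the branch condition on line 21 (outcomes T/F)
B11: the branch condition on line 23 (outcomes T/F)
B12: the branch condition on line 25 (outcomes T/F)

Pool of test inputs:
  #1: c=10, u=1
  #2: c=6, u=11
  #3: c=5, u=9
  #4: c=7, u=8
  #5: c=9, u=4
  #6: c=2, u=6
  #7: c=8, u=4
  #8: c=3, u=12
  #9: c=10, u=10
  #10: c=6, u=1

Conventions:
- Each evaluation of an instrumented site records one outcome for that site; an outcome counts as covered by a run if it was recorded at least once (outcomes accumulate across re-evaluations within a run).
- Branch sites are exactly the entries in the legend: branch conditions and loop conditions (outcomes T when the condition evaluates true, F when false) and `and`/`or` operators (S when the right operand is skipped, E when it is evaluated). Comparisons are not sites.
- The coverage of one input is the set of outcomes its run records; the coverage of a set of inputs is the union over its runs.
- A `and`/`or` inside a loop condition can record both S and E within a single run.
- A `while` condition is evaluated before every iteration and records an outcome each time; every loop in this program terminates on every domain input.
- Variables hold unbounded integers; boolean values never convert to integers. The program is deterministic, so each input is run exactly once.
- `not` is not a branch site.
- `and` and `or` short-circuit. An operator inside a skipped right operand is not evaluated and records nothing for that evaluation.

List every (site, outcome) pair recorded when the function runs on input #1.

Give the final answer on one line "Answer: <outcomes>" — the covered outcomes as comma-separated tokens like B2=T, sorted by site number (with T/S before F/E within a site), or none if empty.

Event log for input #1 (c=10, u=1):
  B2->E, B1->T, B2->E, B1->T, B2->E, B1->T, B2->E, B1->T, B2->E, B1->T
  B2->S, B1->F, B3->F, B4->F, B6->F, B8->S, B7->F, B11->F, B12->F
distinct outcomes covered: B1=T, B1=F, B2=S, B2=E, B3=F, B4=F, B6=F, B7=F, B8=S, B11=F, B12=F

Answer: B1=T, B1=F, B2=S, B2=E, B3=F, B4=F, B6=F, B7=F, B8=S, B11=F, B12=F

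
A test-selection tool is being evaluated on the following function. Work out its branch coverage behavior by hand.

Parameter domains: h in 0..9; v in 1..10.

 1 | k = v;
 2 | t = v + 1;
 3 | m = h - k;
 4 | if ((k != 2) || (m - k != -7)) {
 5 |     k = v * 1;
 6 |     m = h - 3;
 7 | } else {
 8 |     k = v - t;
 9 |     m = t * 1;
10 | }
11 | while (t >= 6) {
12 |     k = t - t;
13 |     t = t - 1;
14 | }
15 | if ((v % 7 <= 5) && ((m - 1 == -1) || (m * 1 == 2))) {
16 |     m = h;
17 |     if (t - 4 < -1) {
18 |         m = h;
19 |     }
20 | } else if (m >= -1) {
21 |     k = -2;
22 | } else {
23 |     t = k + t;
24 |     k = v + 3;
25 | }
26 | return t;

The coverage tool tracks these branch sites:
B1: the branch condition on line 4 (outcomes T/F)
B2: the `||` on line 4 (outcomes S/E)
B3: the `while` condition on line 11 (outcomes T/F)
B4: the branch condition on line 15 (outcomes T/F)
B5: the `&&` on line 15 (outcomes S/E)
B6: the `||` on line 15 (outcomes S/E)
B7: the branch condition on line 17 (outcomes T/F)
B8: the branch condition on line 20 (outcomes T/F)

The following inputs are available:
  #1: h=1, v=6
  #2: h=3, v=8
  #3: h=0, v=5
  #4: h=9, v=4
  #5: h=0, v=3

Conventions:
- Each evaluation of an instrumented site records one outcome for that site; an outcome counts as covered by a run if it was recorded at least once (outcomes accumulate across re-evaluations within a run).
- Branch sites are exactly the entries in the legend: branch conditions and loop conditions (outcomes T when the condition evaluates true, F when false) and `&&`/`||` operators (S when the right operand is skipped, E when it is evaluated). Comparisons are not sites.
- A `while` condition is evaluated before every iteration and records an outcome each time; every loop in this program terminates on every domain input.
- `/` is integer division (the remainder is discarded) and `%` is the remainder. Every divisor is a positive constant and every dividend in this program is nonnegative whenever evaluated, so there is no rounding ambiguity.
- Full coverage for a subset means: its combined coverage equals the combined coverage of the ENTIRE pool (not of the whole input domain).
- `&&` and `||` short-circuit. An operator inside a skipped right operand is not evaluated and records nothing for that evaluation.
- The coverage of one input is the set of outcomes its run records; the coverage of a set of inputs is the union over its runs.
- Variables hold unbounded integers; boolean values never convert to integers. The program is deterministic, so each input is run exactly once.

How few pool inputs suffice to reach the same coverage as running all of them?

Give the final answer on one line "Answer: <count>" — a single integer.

input #1, h=1, v=6: events B2->S, B1->T, B3->T, B3->T, B3->F, B5->S, B4->F, B8->F; outcomes B1=T, B2=S, B3=T, B3=F, B4=F, B5=S, B8=F
input #2, h=3, v=8: events B2->S, B1->T, B3->T, B3->T, B3->T, B3->T, B3->F, B5->E, B6->S, B4->T, B7->F; outcomes B1=T, B2=S, B3=T, B3=F, B4=T, B5=E, B6=S, B7=F
input #3, h=0, v=5: events B2->S, B1->T, B3->T, B3->F, B5->E, B6->E, B4->F, B8->F; outcomes B1=T, B2=S, B3=T, B3=F, B4=F, B5=E, B6=E, B8=F
input #4, h=9, v=4: events B2->S, B1->T, B3->F, B5->E, B6->E, B4->F, B8->T; outcomes B1=T, B2=S, B3=F, B4=F, B5=E, B6=E, B8=T
input #5, h=0, v=3: events B2->S, B1->T, B3->F, B5->E, B6->E, B4->F, B8->F; outcomes B1=T, B2=S, B3=F, B4=F, B5=E, B6=E, B8=F
pool-wide coverage (13 outcomes): B1=T, B2=S, B3=T, B3=F, B4=T, B4=F, B5=S, B5=E, B6=S, B6=E, B7=F, B8=T, B8=F
checked all size-1 subsets: none covers 13 outcomes (max 8/13)
checked all size-2 subsets: none covers 13 outcomes (max 11/13)
inputs {1, 2, 4} (size 3) cover everything; no size-3 subset with a lexicographically smaller index list covers all 13

Answer: 3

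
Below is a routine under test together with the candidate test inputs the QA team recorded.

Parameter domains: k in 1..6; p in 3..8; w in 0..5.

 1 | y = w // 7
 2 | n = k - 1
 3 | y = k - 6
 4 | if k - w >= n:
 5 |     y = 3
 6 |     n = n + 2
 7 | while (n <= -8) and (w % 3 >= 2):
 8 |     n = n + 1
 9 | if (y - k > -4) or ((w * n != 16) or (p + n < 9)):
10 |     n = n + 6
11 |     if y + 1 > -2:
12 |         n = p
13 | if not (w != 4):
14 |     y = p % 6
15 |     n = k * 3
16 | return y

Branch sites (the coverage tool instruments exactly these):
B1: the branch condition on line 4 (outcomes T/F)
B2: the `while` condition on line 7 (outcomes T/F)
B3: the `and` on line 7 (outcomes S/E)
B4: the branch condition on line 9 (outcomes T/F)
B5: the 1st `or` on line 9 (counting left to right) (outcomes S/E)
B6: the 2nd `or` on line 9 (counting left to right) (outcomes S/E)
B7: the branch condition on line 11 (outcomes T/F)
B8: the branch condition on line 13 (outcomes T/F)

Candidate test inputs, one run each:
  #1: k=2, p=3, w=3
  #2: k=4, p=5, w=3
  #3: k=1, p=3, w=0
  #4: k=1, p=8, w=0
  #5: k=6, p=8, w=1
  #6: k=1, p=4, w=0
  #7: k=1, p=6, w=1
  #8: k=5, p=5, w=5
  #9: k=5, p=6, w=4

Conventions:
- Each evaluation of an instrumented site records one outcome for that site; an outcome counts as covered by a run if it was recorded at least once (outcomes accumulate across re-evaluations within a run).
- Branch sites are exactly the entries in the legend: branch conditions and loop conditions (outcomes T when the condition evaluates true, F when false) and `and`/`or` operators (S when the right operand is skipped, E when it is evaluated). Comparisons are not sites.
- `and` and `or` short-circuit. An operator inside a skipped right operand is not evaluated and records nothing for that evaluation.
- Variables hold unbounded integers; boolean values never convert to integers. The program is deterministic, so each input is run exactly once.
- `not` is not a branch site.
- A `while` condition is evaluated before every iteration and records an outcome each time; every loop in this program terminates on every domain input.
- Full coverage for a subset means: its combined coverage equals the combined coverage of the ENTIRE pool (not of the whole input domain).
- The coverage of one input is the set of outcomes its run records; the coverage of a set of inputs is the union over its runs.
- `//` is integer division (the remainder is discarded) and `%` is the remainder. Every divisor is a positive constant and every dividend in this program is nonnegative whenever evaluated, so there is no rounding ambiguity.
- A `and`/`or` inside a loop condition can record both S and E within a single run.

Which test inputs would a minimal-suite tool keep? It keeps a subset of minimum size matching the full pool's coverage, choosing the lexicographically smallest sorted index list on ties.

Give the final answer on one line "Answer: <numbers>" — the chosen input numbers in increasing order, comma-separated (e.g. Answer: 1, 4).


run #1 (k=2, p=3, w=3) runs B1->F, B3->S, B2->F, B5->E, B6->S, B4->T, B7->F, B8->F; records B1=F, B2=F, B3=S, B4=T, B5=E, B6=S, B7=F, B8=F
run #2 (k=4, p=5, w=3) runs B1->F, B3->S, B2->F, B5->E, B6->S, B4->T, B7->T, B8->F; records B1=F, B2=F, B3=S, B4=T, B5=E, B6=S, B7=T, B8=F
run #3 (k=1, p=3, w=0) runs B1->T, B3->S, B2->F, B5->S, B4->T, B7->T, B8->F; records B1=T, B2=F, B3=S, B4=T, B5=S, B7=T, B8=F
run #4 (k=1, p=8, w=0) runs B1->T, B3->S, B2->F, B5->S, B4->T, B7->T, B8->F; records B1=T, B2=F, B3=S, B4=T, B5=S, B7=T, B8=F
run #5 (k=6, p=8, w=1) runs B1->T, B3->S, B2->F, B5->S, B4->T, B7->T, B8->F; records B1=T, B2=F, B3=S, B4=T, B5=S, B7=T, B8=F
run #6 (k=1, p=4, w=0) runs B1->T, B3->S, B2->F, B5->S, B4->T, B7->T, B8->F; records B1=T, B2=F, B3=S, B4=T, B5=S, B7=T, B8=F
run #7 (k=1, p=6, w=1) runs B1->T, B3->S, B2->F, B5->S, B4->T, B7->T, B8->F; records B1=T, B2=F, B3=S, B4=T, B5=S, B7=T, B8=F
run #8 (k=5, p=5, w=5) runs B1->F, B3->S, B2->F, B5->E, B6->S, B4->T, B7->T, B8->F; records B1=F, B2=F, B3=S, B4=T, B5=E, B6=S, B7=T, B8=F
run #9 (k=5, p=6, w=4) runs B1->F, B3->S, B2->F, B5->E, B6->E, B4->F, B8->T; records B1=F, B2=F, B3=S, B4=F, B5=E, B6=E, B8=T
union over all inputs: B1=T, B1=F, B2=F, B3=S, B4=T, B4=F, B5=S, B5=E, B6=S, B6=E, B7=T, B7=F, B8=T, B8=F (14 outcomes)
no size-1 subset reaches all 14 outcomes (best union: 8/14)
no size-2 subset reaches all 14 outcomes (best union: 12/14)
at size 3, {1, 3, 9} reaches all 14 outcomes; every lexicographically earlier size-3 subset fails
Answer: 1, 3, 9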